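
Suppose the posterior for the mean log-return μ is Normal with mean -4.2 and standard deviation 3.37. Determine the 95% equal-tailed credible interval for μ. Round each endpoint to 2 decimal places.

The posterior is symmetric, so the 95% equal-tailed interval is μ = -4.2 ± z·3.37 with z = 1.960.
Half-width: 1.960 × 3.37 = 6.61.
-4.2 − 6.61 = -10.81; -4.2 + 6.61 = 2.41.

[-10.81, 2.41]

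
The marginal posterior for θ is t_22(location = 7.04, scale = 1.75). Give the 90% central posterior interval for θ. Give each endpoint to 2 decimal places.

[4.03, 10.05]

The t_22 distribution is symmetric; the 90% interval is 7.04 ± t·1.75 with t_{0.95,22} = 1.717.
Half-width: 1.717 × 1.75 = 3.01.
7.04 − 3.01 = 4.03; 7.04 + 3.01 = 10.05.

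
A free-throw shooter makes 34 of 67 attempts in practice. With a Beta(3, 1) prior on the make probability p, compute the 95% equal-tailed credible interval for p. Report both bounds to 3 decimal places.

[0.406, 0.636]

Posterior: Beta(3+34, 1+33) = Beta(37, 34).
Equal-tailed 95% interval: the 0.025 and 0.975 quantiles of Beta(37, 34).
Posterior mean ≈ 0.521, SD ≈ 0.059; a Normal approximation gives roughly [0.406, 0.637].
Exact: F⁻¹(0.025) = 0.406; F⁻¹(0.975) = 0.636.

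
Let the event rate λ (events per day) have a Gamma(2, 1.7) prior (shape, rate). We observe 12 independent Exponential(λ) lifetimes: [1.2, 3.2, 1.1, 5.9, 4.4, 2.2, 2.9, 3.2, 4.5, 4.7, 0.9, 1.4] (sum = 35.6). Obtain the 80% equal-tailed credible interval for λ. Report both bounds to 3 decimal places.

[0.254, 0.508]

Posterior: Gamma(2+12, 1.7+35.6) = Gamma(14, 37.3) (shape, rate).
Equal-tailed 80% interval: Gamma(14, 37.3) quantiles at 0.1 and 0.9.
Posterior mean ≈ 0.375, SD ≈ 0.100; a Normal approximation gives roughly [0.247, 0.504].
Exact: lower = 0.254; upper = 0.508.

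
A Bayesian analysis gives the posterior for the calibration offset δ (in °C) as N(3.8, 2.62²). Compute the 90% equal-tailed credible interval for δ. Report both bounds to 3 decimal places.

[-0.510, 8.110]

The posterior is symmetric, so the 90% equal-tailed interval is δ = 3.8 ± z·2.62 with z = 1.645.
Half-width: 1.645 × 2.62 = 4.310.
3.8 − 4.310 = -0.510; 3.8 + 4.310 = 8.110.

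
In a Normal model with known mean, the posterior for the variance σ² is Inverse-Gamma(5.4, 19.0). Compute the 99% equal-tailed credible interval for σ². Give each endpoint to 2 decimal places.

Inverse-Gamma(5.4, 19.0) quantiles: F⁻¹(0.005) and F⁻¹(0.995).
Equivalently, 1/σ² ~ Gamma(5.4, rate = 19.0); invert its 0.995 and 0.005 quantiles.
Posterior mean ≈ 4.32, SD ≈ 2.34; a Normal approximation gives roughly [-1.71, 10.35].
Exact: lower = 1.44; upper = 15.13.

[1.44, 15.13]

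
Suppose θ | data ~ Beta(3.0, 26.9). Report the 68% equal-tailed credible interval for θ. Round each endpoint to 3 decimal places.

[0.048, 0.153]

Posterior: Beta(3.0, 26.9).
Equal-tailed 68% interval: the 0.16 and 0.84 quantiles of Beta(3.0, 26.9).
Posterior mean ≈ 0.100, SD ≈ 0.054; a Normal approximation gives roughly [0.047, 0.154].
Exact: F⁻¹(0.16) = 0.048; F⁻¹(0.84) = 0.153.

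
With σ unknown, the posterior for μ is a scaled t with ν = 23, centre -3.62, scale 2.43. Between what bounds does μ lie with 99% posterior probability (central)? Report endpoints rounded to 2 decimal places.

[-10.44, 3.20]

The t_23 distribution is symmetric; the 99% interval is -3.62 ± t·2.43 with t_{0.995,23} = 2.807.
Half-width: 2.807 × 2.43 = 6.82.
-3.62 − 6.82 = -10.44; -3.62 + 6.82 = 3.20.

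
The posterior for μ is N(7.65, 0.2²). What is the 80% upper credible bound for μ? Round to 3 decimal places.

7.818

Need U with P(μ ≤ U) = 0.80: U = 7.65 + z_{0.2}·0.2.
z = 0.842; U = 7.65 + 0.842 × 0.2 = 7.818.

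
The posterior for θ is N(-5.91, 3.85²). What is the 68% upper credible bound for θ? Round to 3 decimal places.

Need U with P(θ ≤ U) = 0.68: U = -5.91 + z_{0.32}·3.85.
z = 0.468; U = -5.91 + 0.468 × 3.85 = -4.109.

-4.109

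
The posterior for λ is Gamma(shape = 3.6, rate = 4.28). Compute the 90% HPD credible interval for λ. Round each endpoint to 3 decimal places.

The posterior is unimodal and skewed, so the HPD interval has equal density at both endpoints and is the shortest 90% interval.
Solving f(0.170) = f(1.488) with F(1.488) − F(0.170) = 0.90 gives [0.170, 1.488].
For comparison, the equal-tailed interval is [0.266, 1.677]; the HPD is narrower and shifted toward the mode.

[0.170, 1.488]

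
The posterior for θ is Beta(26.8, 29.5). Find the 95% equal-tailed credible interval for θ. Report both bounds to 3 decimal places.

[0.348, 0.606]

Posterior: Beta(26.8, 29.5).
Equal-tailed 95% interval: the 0.025 and 0.975 quantiles of Beta(26.8, 29.5).
Posterior mean ≈ 0.476, SD ≈ 0.066; a Normal approximation gives roughly [0.347, 0.605].
Exact: F⁻¹(0.025) = 0.348; F⁻¹(0.975) = 0.606.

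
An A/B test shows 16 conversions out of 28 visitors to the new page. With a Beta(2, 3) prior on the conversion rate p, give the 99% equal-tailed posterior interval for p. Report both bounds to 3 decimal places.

[0.326, 0.754]

Posterior: Beta(2+16, 3+12) = Beta(18, 15).
Equal-tailed 99% interval: the 0.005 and 0.995 quantiles of Beta(18, 15).
Posterior mean ≈ 0.545, SD ≈ 0.085; a Normal approximation gives roughly [0.325, 0.765].
Exact: F⁻¹(0.005) = 0.326; F⁻¹(0.995) = 0.754.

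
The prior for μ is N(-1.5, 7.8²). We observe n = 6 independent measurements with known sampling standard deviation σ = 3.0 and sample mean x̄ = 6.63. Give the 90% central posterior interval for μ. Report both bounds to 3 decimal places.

[4.444, 8.425]

Posterior precision = 1/7.8² + 6/3.0² = 0.0164 + 0.6667 = 0.6831, so posterior SD = 1.2099.
Posterior mean = (-1.5/7.8² + 6·6.63/3.0²) / 0.6831 = 6.4344.
Interval: 6.4344 ± 1.645 × 1.2099 → [4.444, 8.425].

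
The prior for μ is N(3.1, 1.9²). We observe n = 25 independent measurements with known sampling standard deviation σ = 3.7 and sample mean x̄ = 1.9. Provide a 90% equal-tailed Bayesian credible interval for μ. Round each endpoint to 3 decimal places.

Posterior precision = 1/1.9² + 25/3.7² = 0.2770 + 1.8262 = 2.1032, so posterior SD = 0.6895.
Posterior mean = (3.1/1.9² + 25·1.9/3.7²) / 2.1032 = 2.0581.
Interval: 2.0581 ± 1.645 × 0.6895 → [0.924, 3.192].

[0.924, 3.192]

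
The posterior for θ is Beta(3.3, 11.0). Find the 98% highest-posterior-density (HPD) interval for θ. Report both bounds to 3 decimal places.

The posterior is unimodal and skewed, so the HPD interval has equal density at both endpoints and is the shortest 98% interval.
Solving f(0.029) = f(0.494) with F(0.494) − F(0.029) = 0.98 gives [0.029, 0.494].
For comparison, the equal-tailed interval is [0.044, 0.523]; the HPD is narrower and shifted toward the mode.

[0.029, 0.494]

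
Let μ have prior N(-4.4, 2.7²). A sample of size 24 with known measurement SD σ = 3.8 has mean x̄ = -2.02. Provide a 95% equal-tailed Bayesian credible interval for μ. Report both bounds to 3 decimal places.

[-3.663, -0.740]

Posterior precision = 1/2.7² + 24/3.8² = 0.1372 + 1.6620 = 1.7992, so posterior SD = 0.7455.
Posterior mean = (-4.4/2.7² + 24·-2.02/3.8²) / 1.7992 = -2.2015.
Interval: -2.2015 ± 1.960 × 0.7455 → [-3.663, -0.740].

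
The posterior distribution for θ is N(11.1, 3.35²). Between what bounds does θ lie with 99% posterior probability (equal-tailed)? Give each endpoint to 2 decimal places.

The posterior is symmetric, so the 99% equal-tailed interval is θ = 11.1 ± z·3.35 with z = 2.576.
Half-width: 2.576 × 3.35 = 8.63.
11.1 − 8.63 = 2.47; 11.1 + 8.63 = 19.73.

[2.47, 19.73]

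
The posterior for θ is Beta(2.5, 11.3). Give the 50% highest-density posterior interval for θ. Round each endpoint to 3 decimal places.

[0.073, 0.200]

The posterior is unimodal and skewed, so the HPD interval has equal density at both endpoints and is the shortest 50% interval.
Solving f(0.073) = f(0.200) with F(0.200) − F(0.073) = 0.50 gives [0.073, 0.200].
For comparison, the equal-tailed interval is [0.105, 0.241]; the HPD is narrower and shifted toward the mode.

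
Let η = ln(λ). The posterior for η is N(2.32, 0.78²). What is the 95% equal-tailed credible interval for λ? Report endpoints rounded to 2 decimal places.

On the log scale the 95% interval is 2.32 ± 1.960 × 0.78 = [0.7912, 3.8488].
Exponentiate: [e^0.7912, e^3.8488] = [2.21, 46.94].

[2.21, 46.94]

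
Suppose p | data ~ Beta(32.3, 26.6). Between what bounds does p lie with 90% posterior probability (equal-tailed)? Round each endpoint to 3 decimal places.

Posterior: Beta(32.3, 26.6).
Equal-tailed 90% interval: the 0.05 and 0.95 quantiles of Beta(32.3, 26.6).
Posterior mean ≈ 0.548, SD ≈ 0.064; a Normal approximation gives roughly [0.443, 0.654].
Exact: F⁻¹(0.05) = 0.442; F⁻¹(0.95) = 0.653.

[0.442, 0.653]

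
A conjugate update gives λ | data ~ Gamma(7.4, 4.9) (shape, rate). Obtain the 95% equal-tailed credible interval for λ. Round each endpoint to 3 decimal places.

[0.626, 2.777]

Posterior: Gamma(shape 7.4, rate 4.9).
Equal-tailed 95% interval: Gamma(7.4, 4.9) quantiles at 0.025 and 0.975.
Posterior mean ≈ 1.510, SD ≈ 0.555; a Normal approximation gives roughly [0.422, 2.598].
Exact: lower = 0.626; upper = 2.777.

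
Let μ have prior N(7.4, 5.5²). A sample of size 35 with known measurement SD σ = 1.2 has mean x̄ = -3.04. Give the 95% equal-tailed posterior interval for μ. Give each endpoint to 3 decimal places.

[-3.423, -2.629]

Posterior precision = 1/5.5² + 35/1.2² = 0.0331 + 24.3056 = 24.3386, so posterior SD = 0.2027.
Posterior mean = (7.4/5.5² + 35·-3.04/1.2²) / 24.3386 = -3.0258.
Interval: -3.0258 ± 1.960 × 0.2027 → [-3.423, -2.629].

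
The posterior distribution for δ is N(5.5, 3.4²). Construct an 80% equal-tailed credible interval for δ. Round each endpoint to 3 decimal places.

The posterior is symmetric, so the 80% equal-tailed interval is δ = 5.5 ± z·3.4 with z = 1.282.
Half-width: 1.282 × 3.4 = 4.357.
5.5 − 4.357 = 1.143; 5.5 + 4.357 = 9.857.

[1.143, 9.857]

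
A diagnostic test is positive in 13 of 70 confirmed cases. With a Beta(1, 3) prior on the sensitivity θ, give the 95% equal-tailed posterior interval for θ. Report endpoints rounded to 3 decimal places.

[0.109, 0.285]

Posterior: Beta(1+13, 3+57) = Beta(14, 60).
Equal-tailed 95% interval: the 0.025 and 0.975 quantiles of Beta(14, 60).
Posterior mean ≈ 0.189, SD ≈ 0.045; a Normal approximation gives roughly [0.101, 0.278].
Exact: F⁻¹(0.025) = 0.109; F⁻¹(0.975) = 0.285.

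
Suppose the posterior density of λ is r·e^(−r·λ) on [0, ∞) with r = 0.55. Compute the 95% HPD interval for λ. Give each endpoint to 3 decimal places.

The exponential density is strictly decreasing on [0, ∞), so the HPD interval is anchored at 0: [0, q] with P(λ ≤ q) = 0.95.
q = −ln(1 − 0.95) / 0.55 = 2.9957 / 0.55 = 5.447.

[0.000, 5.447]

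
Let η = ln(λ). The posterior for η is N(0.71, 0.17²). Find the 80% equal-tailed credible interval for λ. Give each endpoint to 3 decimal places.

On the log scale the 80% interval is 0.71 ± 1.282 × 0.17 = [0.4921, 0.9279].
Exponentiate: [e^0.4921, e^0.9279] = [1.636, 2.529].

[1.636, 2.529]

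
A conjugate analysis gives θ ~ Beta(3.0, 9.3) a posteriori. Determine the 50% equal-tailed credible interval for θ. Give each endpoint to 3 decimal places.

[0.155, 0.318]

Posterior: Beta(3.0, 9.3).
Equal-tailed 50% interval: the 0.25 and 0.75 quantiles of Beta(3.0, 9.3).
Posterior mean ≈ 0.244, SD ≈ 0.118; a Normal approximation gives roughly [0.164, 0.323].
Exact: F⁻¹(0.25) = 0.155; F⁻¹(0.75) = 0.318.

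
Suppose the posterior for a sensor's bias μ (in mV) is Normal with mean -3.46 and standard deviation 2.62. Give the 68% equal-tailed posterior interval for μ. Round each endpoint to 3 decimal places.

The posterior is symmetric, so the 68% equal-tailed interval is μ = -3.46 ± z·2.62 with z = 0.994.
Half-width: 0.994 × 2.62 = 2.605.
-3.46 − 2.605 = -6.065; -3.46 + 2.605 = -0.855.

[-6.065, -0.855]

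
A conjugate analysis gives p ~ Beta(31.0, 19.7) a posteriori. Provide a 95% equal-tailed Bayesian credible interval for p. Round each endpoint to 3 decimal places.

[0.475, 0.740]

Posterior: Beta(31.0, 19.7).
Equal-tailed 95% interval: the 0.025 and 0.975 quantiles of Beta(31.0, 19.7).
Posterior mean ≈ 0.611, SD ≈ 0.068; a Normal approximation gives roughly [0.479, 0.744].
Exact: F⁻¹(0.025) = 0.475; F⁻¹(0.975) = 0.740.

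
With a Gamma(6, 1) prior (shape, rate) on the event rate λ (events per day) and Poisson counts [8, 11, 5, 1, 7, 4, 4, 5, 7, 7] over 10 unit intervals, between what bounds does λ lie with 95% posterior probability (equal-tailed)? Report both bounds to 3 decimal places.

Posterior: Gamma(6+59, 1+10) = Gamma(65, 11) (shape, rate).
Equal-tailed 95% interval: Gamma(65, 11) quantiles at 0.025 and 0.975.
Posterior mean ≈ 5.909, SD ≈ 0.733; a Normal approximation gives roughly [4.473, 7.346].
Exact: lower = 4.561; upper = 7.430.

[4.561, 7.430]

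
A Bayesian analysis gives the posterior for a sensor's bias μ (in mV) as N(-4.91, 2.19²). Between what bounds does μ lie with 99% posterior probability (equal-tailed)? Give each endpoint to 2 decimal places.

[-10.55, 0.73]

The posterior is symmetric, so the 99% equal-tailed interval is μ = -4.91 ± z·2.19 with z = 2.576.
Half-width: 2.576 × 2.19 = 5.64.
-4.91 − 5.64 = -10.55; -4.91 + 5.64 = 0.73.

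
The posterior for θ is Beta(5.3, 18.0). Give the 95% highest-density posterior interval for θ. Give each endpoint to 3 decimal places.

[0.073, 0.395]

The posterior is unimodal and skewed, so the HPD interval has equal density at both endpoints and is the shortest 95% interval.
Solving f(0.073) = f(0.395) with F(0.395) − F(0.073) = 0.95 gives [0.073, 0.395].
For comparison, the equal-tailed interval is [0.085, 0.414]; the HPD is narrower and shifted toward the mode.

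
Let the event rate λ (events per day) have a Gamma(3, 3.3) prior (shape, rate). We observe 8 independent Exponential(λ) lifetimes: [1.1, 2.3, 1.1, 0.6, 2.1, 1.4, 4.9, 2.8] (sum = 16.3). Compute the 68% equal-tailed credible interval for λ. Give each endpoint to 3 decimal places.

[0.395, 0.727]

Posterior: Gamma(3+8, 3.3+16.3) = Gamma(11, 19.6) (shape, rate).
Equal-tailed 68% interval: Gamma(11, 19.6) quantiles at 0.16 and 0.84.
Posterior mean ≈ 0.561, SD ≈ 0.169; a Normal approximation gives roughly [0.393, 0.730].
Exact: lower = 0.395; upper = 0.727.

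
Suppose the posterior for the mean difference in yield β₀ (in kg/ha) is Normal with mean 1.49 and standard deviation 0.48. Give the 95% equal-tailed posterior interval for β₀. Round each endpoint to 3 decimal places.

[0.549, 2.431]

The posterior is symmetric, so the 95% equal-tailed interval is β₀ = 1.49 ± z·0.48 with z = 1.960.
Half-width: 1.960 × 0.48 = 0.941.
1.49 − 0.941 = 0.549; 1.49 + 0.941 = 2.431.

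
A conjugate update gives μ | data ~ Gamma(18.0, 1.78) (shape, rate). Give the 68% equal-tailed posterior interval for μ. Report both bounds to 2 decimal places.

Posterior: Gamma(shape 18.0, rate 1.78).
Equal-tailed 68% interval: Gamma(18.0, 1.78) quantiles at 0.16 and 0.84.
Posterior mean ≈ 10.11, SD ≈ 2.38; a Normal approximation gives roughly [7.74, 12.48].
Exact: lower = 7.76; upper = 12.46.

[7.76, 12.46]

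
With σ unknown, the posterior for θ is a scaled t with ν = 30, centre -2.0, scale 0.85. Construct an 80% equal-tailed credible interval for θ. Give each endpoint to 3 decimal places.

The t_30 distribution is symmetric; the 80% interval is -2.0 ± t·0.85 with t_{0.9,30} = 1.310.
Half-width: 1.310 × 0.85 = 1.114.
-2.0 − 1.114 = -3.114; -2.0 + 1.114 = -0.886.

[-3.114, -0.886]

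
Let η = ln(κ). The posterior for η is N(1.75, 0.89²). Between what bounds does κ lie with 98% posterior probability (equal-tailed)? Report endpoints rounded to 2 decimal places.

[0.73, 45.62]

On the log scale the 98% interval is 1.75 ± 2.326 × 0.89 = [-0.3204, 3.8204].
Exponentiate: [e^-0.3204, e^3.8204] = [0.73, 45.62].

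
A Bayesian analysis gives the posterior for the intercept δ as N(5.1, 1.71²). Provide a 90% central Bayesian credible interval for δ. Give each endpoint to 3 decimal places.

[2.287, 7.913]

The posterior is symmetric, so the 90% equal-tailed interval is δ = 5.1 ± z·1.71 with z = 1.645.
Half-width: 1.645 × 1.71 = 2.813.
5.1 − 2.813 = 2.287; 5.1 + 2.813 = 7.913.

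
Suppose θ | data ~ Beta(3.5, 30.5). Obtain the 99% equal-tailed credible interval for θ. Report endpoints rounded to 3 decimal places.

Posterior: Beta(3.5, 30.5).
Equal-tailed 99% interval: the 0.005 and 0.995 quantiles of Beta(3.5, 30.5).
Posterior mean ≈ 0.103, SD ≈ 0.051; a Normal approximation gives roughly [-0.029, 0.235].
Exact: F⁻¹(0.005) = 0.015; F⁻¹(0.995) = 0.274.

[0.015, 0.274]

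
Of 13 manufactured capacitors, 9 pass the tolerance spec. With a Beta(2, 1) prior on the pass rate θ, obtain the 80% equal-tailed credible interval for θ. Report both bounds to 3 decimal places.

[0.536, 0.828]

Posterior: Beta(2+9, 1+4) = Beta(11, 5).
Equal-tailed 80% interval: the 0.1 and 0.9 quantiles of Beta(11, 5).
Posterior mean ≈ 0.688, SD ≈ 0.112; a Normal approximation gives roughly [0.543, 0.832].
Exact: F⁻¹(0.1) = 0.536; F⁻¹(0.9) = 0.828.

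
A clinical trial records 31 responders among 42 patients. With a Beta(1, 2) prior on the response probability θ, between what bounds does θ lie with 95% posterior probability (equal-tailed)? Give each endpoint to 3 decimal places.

[0.572, 0.832]

Posterior: Beta(1+31, 2+11) = Beta(32, 13).
Equal-tailed 95% interval: the 0.025 and 0.975 quantiles of Beta(32, 13).
Posterior mean ≈ 0.711, SD ≈ 0.067; a Normal approximation gives roughly [0.580, 0.842].
Exact: F⁻¹(0.025) = 0.572; F⁻¹(0.975) = 0.832.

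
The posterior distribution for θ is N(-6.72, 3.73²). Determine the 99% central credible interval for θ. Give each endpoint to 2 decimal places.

The posterior is symmetric, so the 99% equal-tailed interval is θ = -6.72 ± z·3.73 with z = 2.576.
Half-width: 2.576 × 3.73 = 9.61.
-6.72 − 9.61 = -16.33; -6.72 + 9.61 = 2.89.

[-16.33, 2.89]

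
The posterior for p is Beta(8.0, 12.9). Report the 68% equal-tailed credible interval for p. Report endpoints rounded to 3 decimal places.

Posterior: Beta(8.0, 12.9).
Equal-tailed 68% interval: the 0.16 and 0.84 quantiles of Beta(8.0, 12.9).
Posterior mean ≈ 0.383, SD ≈ 0.104; a Normal approximation gives roughly [0.279, 0.486].
Exact: F⁻¹(0.16) = 0.277; F⁻¹(0.84) = 0.488.

[0.277, 0.488]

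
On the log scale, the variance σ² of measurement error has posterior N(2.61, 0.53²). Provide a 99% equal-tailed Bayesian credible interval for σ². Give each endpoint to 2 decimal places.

[3.47, 53.26]

On the log scale the 99% interval is 2.61 ± 2.576 × 0.53 = [1.2448, 3.9752].
Exponentiate: [e^1.2448, e^3.9752] = [3.47, 53.26].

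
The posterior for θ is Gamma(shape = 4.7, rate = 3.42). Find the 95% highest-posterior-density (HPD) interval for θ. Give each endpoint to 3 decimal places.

[0.308, 2.629]

The posterior is unimodal and skewed, so the HPD interval has equal density at both endpoints and is the shortest 95% interval.
Solving f(0.308) = f(2.629) with F(2.629) − F(0.308) = 0.95 gives [0.308, 2.629].
For comparison, the equal-tailed interval is [0.426, 2.867]; the HPD is narrower and shifted toward the mode.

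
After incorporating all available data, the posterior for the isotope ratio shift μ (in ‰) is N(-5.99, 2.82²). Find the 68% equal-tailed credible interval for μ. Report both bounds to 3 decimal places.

[-8.794, -3.186]

The posterior is symmetric, so the 68% equal-tailed interval is μ = -5.99 ± z·2.82 with z = 0.994.
Half-width: 0.994 × 2.82 = 2.804.
-5.99 − 2.804 = -8.794; -5.99 + 2.804 = -3.186.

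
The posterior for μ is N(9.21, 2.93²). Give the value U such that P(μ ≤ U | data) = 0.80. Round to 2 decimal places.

11.68

Need U with P(μ ≤ U) = 0.80: U = 9.21 + z_{0.2}·2.93.
z = 0.842; U = 9.21 + 0.842 × 2.93 = 11.68.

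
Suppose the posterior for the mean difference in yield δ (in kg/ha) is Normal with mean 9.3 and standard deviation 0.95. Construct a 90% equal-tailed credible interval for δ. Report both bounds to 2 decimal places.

The posterior is symmetric, so the 90% equal-tailed interval is δ = 9.3 ± z·0.95 with z = 1.645.
Half-width: 1.645 × 0.95 = 1.56.
9.3 − 1.56 = 7.74; 9.3 + 1.56 = 10.86.

[7.74, 10.86]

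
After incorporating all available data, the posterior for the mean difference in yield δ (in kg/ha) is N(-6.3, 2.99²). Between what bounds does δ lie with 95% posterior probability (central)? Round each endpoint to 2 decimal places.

[-12.16, -0.44]

The posterior is symmetric, so the 95% equal-tailed interval is δ = -6.3 ± z·2.99 with z = 1.960.
Half-width: 1.960 × 2.99 = 5.86.
-6.3 − 5.86 = -12.16; -6.3 + 5.86 = -0.44.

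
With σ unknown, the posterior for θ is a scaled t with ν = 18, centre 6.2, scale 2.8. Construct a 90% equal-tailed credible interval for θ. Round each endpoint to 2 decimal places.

[1.34, 11.06]

The t_18 distribution is symmetric; the 90% interval is 6.2 ± t·2.8 with t_{0.95,18} = 1.734.
Half-width: 1.734 × 2.8 = 4.86.
6.2 − 4.86 = 1.34; 6.2 + 4.86 = 11.06.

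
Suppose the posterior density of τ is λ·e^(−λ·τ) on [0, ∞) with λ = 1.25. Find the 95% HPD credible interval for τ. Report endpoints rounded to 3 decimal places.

The exponential density is strictly decreasing on [0, ∞), so the HPD interval is anchored at 0: [0, q] with P(τ ≤ q) = 0.95.
q = −ln(1 − 0.95) / 1.25 = 2.9957 / 1.25 = 2.397.

[0.000, 2.397]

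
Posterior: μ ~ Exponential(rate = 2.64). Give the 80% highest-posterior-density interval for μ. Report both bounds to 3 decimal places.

The exponential density is strictly decreasing on [0, ∞), so the HPD interval is anchored at 0: [0, q] with P(μ ≤ q) = 0.80.
q = −ln(1 − 0.80) / 2.64 = 1.6094 / 2.64 = 0.610.

[0.000, 0.610]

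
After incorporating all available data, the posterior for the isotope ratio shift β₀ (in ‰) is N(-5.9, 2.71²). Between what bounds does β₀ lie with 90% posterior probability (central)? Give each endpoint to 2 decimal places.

The posterior is symmetric, so the 90% equal-tailed interval is β₀ = -5.9 ± z·2.71 with z = 1.645.
Half-width: 1.645 × 2.71 = 4.46.
-5.9 − 4.46 = -10.36; -5.9 + 4.46 = -1.44.

[-10.36, -1.44]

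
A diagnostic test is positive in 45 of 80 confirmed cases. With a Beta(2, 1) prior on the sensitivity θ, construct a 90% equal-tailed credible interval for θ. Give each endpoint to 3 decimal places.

Posterior: Beta(2+45, 1+35) = Beta(47, 36).
Equal-tailed 90% interval: the 0.05 and 0.95 quantiles of Beta(47, 36).
Posterior mean ≈ 0.566, SD ≈ 0.054; a Normal approximation gives roughly [0.477, 0.655].
Exact: F⁻¹(0.05) = 0.476; F⁻¹(0.95) = 0.654.

[0.476, 0.654]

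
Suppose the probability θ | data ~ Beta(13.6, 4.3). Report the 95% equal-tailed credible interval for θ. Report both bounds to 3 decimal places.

[0.544, 0.921]

Posterior: Beta(13.6, 4.3).
Equal-tailed 95% interval: the 0.025 and 0.975 quantiles of Beta(13.6, 4.3).
Posterior mean ≈ 0.760, SD ≈ 0.098; a Normal approximation gives roughly [0.567, 0.952].
Exact: F⁻¹(0.025) = 0.544; F⁻¹(0.975) = 0.921.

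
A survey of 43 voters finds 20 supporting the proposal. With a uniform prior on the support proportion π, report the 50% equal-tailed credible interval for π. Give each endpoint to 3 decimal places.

Posterior: Beta(1+20, 1+23) = Beta(21, 24).
Equal-tailed 50% interval: the 0.25 and 0.75 quantiles of Beta(21, 24).
Posterior mean ≈ 0.467, SD ≈ 0.074; a Normal approximation gives roughly [0.417, 0.516].
Exact: F⁻¹(0.25) = 0.416; F⁻¹(0.75) = 0.517.

[0.416, 0.517]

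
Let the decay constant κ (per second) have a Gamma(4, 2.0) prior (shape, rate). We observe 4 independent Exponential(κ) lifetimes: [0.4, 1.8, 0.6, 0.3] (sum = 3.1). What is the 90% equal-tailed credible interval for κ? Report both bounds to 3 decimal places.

Posterior: Gamma(4+4, 2.0+3.1) = Gamma(8, 5.1) (shape, rate).
Equal-tailed 90% interval: Gamma(8, 5.1) quantiles at 0.05 and 0.95.
Posterior mean ≈ 1.569, SD ≈ 0.555; a Normal approximation gives roughly [0.656, 2.481].
Exact: lower = 0.781; upper = 2.578.

[0.781, 2.578]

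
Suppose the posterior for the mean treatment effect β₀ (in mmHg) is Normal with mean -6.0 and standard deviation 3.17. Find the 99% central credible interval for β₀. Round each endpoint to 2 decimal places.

The posterior is symmetric, so the 99% equal-tailed interval is β₀ = -6.0 ± z·3.17 with z = 2.576.
Half-width: 2.576 × 3.17 = 8.17.
-6.0 − 8.17 = -14.17; -6.0 + 8.17 = 2.17.

[-14.17, 2.17]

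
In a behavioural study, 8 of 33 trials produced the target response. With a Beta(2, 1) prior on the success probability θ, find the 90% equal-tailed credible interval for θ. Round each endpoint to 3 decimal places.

[0.164, 0.406]

Posterior: Beta(2+8, 1+25) = Beta(10, 26).
Equal-tailed 90% interval: the 0.05 and 0.95 quantiles of Beta(10, 26).
Posterior mean ≈ 0.278, SD ≈ 0.074; a Normal approximation gives roughly [0.157, 0.399].
Exact: F⁻¹(0.05) = 0.164; F⁻¹(0.95) = 0.406.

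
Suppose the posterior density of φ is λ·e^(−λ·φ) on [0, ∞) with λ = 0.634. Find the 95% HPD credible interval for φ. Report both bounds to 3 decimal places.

The exponential density is strictly decreasing on [0, ∞), so the HPD interval is anchored at 0: [0, q] with P(φ ≤ q) = 0.95.
q = −ln(1 − 0.95) / 0.634 = 2.9957 / 0.634 = 4.725.

[0.000, 4.725]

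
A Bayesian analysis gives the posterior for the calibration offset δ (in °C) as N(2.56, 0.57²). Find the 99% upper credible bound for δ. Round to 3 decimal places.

3.886

Need U with P(δ ≤ U) = 0.99: U = 2.56 + z_{0.01}·0.57.
z = 2.326; U = 2.56 + 2.326 × 0.57 = 3.886.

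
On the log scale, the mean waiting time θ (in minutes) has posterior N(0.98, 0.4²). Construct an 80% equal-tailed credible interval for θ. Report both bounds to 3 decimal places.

On the log scale the 80% interval is 0.98 ± 1.282 × 0.4 = [0.4674, 1.4926].
Exponentiate: [e^0.4674, e^1.4926] = [1.596, 4.449].

[1.596, 4.449]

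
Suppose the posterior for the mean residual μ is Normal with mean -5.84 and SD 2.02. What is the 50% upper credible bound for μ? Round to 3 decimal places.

Need U with P(μ ≤ U) = 0.50: U = -5.84 + z_{0.5}·2.02.
z = 0.000; U = -5.84 + 0.000 × 2.02 = -5.840.

-5.840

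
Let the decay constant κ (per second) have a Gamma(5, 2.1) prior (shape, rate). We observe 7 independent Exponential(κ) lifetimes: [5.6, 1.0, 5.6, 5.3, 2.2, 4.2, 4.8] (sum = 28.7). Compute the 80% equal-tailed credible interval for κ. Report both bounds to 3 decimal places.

Posterior: Gamma(5+7, 2.1+28.7) = Gamma(12, 30.8) (shape, rate).
Equal-tailed 80% interval: Gamma(12, 30.8) quantiles at 0.1 and 0.9.
Posterior mean ≈ 0.390, SD ≈ 0.112; a Normal approximation gives roughly [0.245, 0.534].
Exact: lower = 0.254; upper = 0.539.

[0.254, 0.539]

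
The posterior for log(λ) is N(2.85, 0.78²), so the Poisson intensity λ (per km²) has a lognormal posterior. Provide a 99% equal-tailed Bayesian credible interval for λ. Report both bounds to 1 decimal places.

[2.3, 128.9]

On the log scale the 99% interval is 2.85 ± 2.576 × 0.78 = [0.8409, 4.8591].
Exponentiate: [e^0.8409, e^4.8591] = [2.3, 128.9].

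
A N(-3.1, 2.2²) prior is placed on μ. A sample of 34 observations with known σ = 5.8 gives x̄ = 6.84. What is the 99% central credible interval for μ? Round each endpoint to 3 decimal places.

Posterior precision = 1/2.2² + 34/5.8² = 0.2066 + 1.0107 = 1.2173, so posterior SD = 0.9064.
Posterior mean = (-3.1/2.2² + 34·6.84/5.8²) / 1.2173 = 5.1529.
Interval: 5.1529 ± 2.576 × 0.9064 → [2.818, 7.488].

[2.818, 7.488]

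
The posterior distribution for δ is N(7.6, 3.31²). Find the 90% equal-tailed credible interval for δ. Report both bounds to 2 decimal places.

The posterior is symmetric, so the 90% equal-tailed interval is δ = 7.6 ± z·3.31 with z = 1.645.
Half-width: 1.645 × 3.31 = 5.44.
7.6 − 5.44 = 2.16; 7.6 + 5.44 = 13.04.

[2.16, 13.04]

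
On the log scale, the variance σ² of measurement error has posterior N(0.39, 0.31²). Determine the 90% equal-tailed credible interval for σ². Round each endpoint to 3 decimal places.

[0.887, 2.459]

On the log scale the 90% interval is 0.39 ± 1.645 × 0.31 = [-0.1199, 0.8999].
Exponentiate: [e^-0.1199, e^0.8999] = [0.887, 2.459].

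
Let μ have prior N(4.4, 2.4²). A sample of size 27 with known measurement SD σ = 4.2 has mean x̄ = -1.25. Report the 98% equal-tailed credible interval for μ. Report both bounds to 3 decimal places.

[-2.456, 1.108]

Posterior precision = 1/2.4² + 27/4.2² = 0.1736 + 1.5306 = 1.7042, so posterior SD = 0.7660.
Posterior mean = (4.4/2.4² + 27·-1.25/4.2²) / 1.7042 = -0.6744.
Interval: -0.6744 ± 2.326 × 0.7660 → [-2.456, 1.108].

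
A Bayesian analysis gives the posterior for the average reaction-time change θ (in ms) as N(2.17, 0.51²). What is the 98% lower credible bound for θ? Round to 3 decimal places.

Need L with P(θ ≥ L) = 0.98: L = 2.17 − z_{0.02}·0.51.
z = 2.054; L = 2.17 − 2.054 × 0.51 = 1.123.

1.123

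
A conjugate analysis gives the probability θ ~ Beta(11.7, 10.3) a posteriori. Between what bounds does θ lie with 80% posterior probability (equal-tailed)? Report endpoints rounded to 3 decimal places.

Posterior: Beta(11.7, 10.3).
Equal-tailed 80% interval: the 0.1 and 0.9 quantiles of Beta(11.7, 10.3).
Posterior mean ≈ 0.532, SD ≈ 0.104; a Normal approximation gives roughly [0.398, 0.665].
Exact: F⁻¹(0.1) = 0.396; F⁻¹(0.9) = 0.666.

[0.396, 0.666]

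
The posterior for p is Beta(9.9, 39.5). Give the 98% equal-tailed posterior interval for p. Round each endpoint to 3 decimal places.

Posterior: Beta(9.9, 39.5).
Equal-tailed 98% interval: the 0.01 and 0.99 quantiles of Beta(9.9, 39.5).
Posterior mean ≈ 0.200, SD ≈ 0.056; a Normal approximation gives roughly [0.069, 0.332].
Exact: F⁻¹(0.01) = 0.089; F⁻¹(0.99) = 0.347.

[0.089, 0.347]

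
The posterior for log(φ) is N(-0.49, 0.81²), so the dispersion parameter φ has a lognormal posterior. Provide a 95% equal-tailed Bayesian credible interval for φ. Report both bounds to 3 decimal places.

On the log scale the 95% interval is -0.49 ± 1.960 × 0.81 = [-2.0776, 1.0976].
Exponentiate: [e^-2.0776, e^1.0976] = [0.125, 2.997].

[0.125, 2.997]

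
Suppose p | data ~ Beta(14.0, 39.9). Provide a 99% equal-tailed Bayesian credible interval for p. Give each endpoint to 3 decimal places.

[0.126, 0.426]

Posterior: Beta(14.0, 39.9).
Equal-tailed 99% interval: the 0.005 and 0.995 quantiles of Beta(14.0, 39.9).
Posterior mean ≈ 0.260, SD ≈ 0.059; a Normal approximation gives roughly [0.107, 0.412].
Exact: F⁻¹(0.005) = 0.126; F⁻¹(0.995) = 0.426.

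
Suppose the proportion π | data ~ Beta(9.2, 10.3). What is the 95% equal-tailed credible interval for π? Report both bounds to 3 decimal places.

[0.261, 0.688]

Posterior: Beta(9.2, 10.3).
Equal-tailed 95% interval: the 0.025 and 0.975 quantiles of Beta(9.2, 10.3).
Posterior mean ≈ 0.472, SD ≈ 0.110; a Normal approximation gives roughly [0.256, 0.688].
Exact: F⁻¹(0.025) = 0.261; F⁻¹(0.975) = 0.688.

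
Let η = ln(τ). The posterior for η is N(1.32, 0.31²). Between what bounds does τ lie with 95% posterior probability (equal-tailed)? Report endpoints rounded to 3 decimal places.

[2.039, 6.873]

On the log scale the 95% interval is 1.32 ± 1.960 × 0.31 = [0.7124, 1.9276].
Exponentiate: [e^0.7124, e^1.9276] = [2.039, 6.873].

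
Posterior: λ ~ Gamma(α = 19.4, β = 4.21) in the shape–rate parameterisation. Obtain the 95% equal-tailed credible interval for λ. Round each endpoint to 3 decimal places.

[2.791, 6.874]

Posterior: Gamma(shape 19.4, rate 4.21).
Equal-tailed 95% interval: Gamma(19.4, 4.21) quantiles at 0.025 and 0.975.
Posterior mean ≈ 4.608, SD ≈ 1.046; a Normal approximation gives roughly [2.558, 6.659].
Exact: lower = 2.791; upper = 6.874.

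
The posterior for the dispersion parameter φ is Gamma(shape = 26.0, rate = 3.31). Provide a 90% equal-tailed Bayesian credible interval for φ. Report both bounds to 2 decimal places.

[5.50, 10.55]

Posterior: Gamma(shape 26.0, rate 3.31).
Equal-tailed 90% interval: Gamma(26.0, 3.31) quantiles at 0.05 and 0.95.
Posterior mean ≈ 7.85, SD ≈ 1.54; a Normal approximation gives roughly [5.32, 10.39].
Exact: lower = 5.50; upper = 10.55.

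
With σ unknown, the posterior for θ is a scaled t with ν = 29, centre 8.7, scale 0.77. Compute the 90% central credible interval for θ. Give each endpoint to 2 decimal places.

The t_29 distribution is symmetric; the 90% interval is 8.7 ± t·0.77 with t_{0.95,29} = 1.699.
Half-width: 1.699 × 0.77 = 1.31.
8.7 − 1.31 = 7.39; 8.7 + 1.31 = 10.01.

[7.39, 10.01]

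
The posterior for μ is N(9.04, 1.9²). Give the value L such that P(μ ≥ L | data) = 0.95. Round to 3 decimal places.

Need L with P(μ ≥ L) = 0.95: L = 9.04 − z_{0.05}·1.9.
z = 1.645; L = 9.04 − 1.645 × 1.9 = 5.915.

5.915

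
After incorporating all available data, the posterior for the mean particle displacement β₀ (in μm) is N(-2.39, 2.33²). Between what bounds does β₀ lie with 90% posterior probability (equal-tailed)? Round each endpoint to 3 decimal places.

[-6.223, 1.443]

The posterior is symmetric, so the 90% equal-tailed interval is β₀ = -2.39 ± z·2.33 with z = 1.645.
Half-width: 1.645 × 2.33 = 3.833.
-2.39 − 3.833 = -6.223; -2.39 + 3.833 = 1.443.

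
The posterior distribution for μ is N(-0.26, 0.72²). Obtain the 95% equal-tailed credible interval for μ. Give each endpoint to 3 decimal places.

The posterior is symmetric, so the 95% equal-tailed interval is μ = -0.26 ± z·0.72 with z = 1.960.
Half-width: 1.960 × 0.72 = 1.411.
-0.26 − 1.411 = -1.671; -0.26 + 1.411 = 1.151.

[-1.671, 1.151]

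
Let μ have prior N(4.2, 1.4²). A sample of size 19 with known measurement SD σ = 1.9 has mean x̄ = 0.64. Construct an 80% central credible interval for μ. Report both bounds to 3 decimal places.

Posterior precision = 1/1.4² + 19/1.9² = 0.5102 + 5.2632 = 5.7734, so posterior SD = 0.4162.
Posterior mean = (4.2/1.4² + 19·0.64/1.9²) / 5.7734 = 0.9546.
Interval: 0.9546 ± 1.282 × 0.4162 → [0.421, 1.488].

[0.421, 1.488]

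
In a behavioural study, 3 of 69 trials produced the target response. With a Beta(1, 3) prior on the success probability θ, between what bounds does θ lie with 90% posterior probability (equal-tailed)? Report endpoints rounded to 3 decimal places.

Posterior: Beta(1+3, 3+66) = Beta(4, 69).
Equal-tailed 90% interval: the 0.05 and 0.95 quantiles of Beta(4, 69).
Posterior mean ≈ 0.055, SD ≈ 0.026; a Normal approximation gives roughly [0.011, 0.098].
Exact: F⁻¹(0.05) = 0.019; F⁻¹(0.95) = 0.104.

[0.019, 0.104]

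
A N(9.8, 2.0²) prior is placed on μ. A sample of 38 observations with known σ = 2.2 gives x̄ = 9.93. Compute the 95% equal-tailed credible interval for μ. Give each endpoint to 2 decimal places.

[9.24, 10.61]

Posterior precision = 1/2.0² + 38/2.2² = 0.2500 + 7.8512 = 8.1012, so posterior SD = 0.3513.
Posterior mean = (9.8/2.0² + 38·9.93/2.2²) / 8.1012 = 9.9260.
Interval: 9.9260 ± 1.960 × 0.3513 → [9.24, 10.61].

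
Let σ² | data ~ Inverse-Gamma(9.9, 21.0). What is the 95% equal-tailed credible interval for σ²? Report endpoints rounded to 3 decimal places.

Inverse-Gamma(9.9, 21.0) quantiles: F⁻¹(0.025) and F⁻¹(0.975).
Equivalently, 1/σ² ~ Gamma(9.9, rate = 21.0); invert its 0.975 and 0.025 quantiles.
Posterior mean ≈ 2.360, SD ≈ 0.839; a Normal approximation gives roughly [0.714, 4.005].
Exact: lower = 1.239; upper = 4.443.

[1.239, 4.443]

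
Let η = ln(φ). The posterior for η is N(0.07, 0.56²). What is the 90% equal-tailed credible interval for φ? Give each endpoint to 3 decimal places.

[0.427, 2.694]

On the log scale the 90% interval is 0.07 ± 1.645 × 0.56 = [-0.8511, 0.9911].
Exponentiate: [e^-0.8511, e^0.9911] = [0.427, 2.694].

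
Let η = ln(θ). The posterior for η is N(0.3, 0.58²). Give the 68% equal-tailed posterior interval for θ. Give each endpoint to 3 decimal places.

On the log scale the 68% interval is 0.3 ± 0.994 × 0.58 = [-0.2768, 0.8768].
Exponentiate: [e^-0.2768, e^0.8768] = [0.758, 2.403].

[0.758, 2.403]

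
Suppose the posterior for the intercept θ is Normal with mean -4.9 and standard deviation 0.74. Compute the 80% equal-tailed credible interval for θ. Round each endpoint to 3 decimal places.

[-5.848, -3.952]

The posterior is symmetric, so the 80% equal-tailed interval is θ = -4.9 ± z·0.74 with z = 1.282.
Half-width: 1.282 × 0.74 = 0.948.
-4.9 − 0.948 = -5.848; -4.9 + 0.948 = -3.952.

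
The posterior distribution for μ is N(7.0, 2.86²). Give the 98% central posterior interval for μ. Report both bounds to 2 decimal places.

The posterior is symmetric, so the 98% equal-tailed interval is μ = 7.0 ± z·2.86 with z = 2.326.
Half-width: 2.326 × 2.86 = 6.65.
7.0 − 6.65 = 0.35; 7.0 + 6.65 = 13.65.

[0.35, 13.65]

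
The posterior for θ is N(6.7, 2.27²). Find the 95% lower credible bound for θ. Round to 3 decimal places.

2.966

Need L with P(θ ≥ L) = 0.95: L = 6.7 − z_{0.05}·2.27.
z = 1.645; L = 6.7 − 1.645 × 2.27 = 2.966.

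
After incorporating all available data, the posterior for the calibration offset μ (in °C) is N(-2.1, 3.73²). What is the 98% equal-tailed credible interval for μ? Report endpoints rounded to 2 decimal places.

[-10.78, 6.58]

The posterior is symmetric, so the 98% equal-tailed interval is μ = -2.1 ± z·3.73 with z = 2.326.
Half-width: 2.326 × 3.73 = 8.68.
-2.1 − 8.68 = -10.78; -2.1 + 8.68 = 6.58.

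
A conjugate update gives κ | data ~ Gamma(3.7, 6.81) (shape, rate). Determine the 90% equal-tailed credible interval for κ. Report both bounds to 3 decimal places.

Posterior: Gamma(shape 3.7, rate 6.81).
Equal-tailed 90% interval: Gamma(3.7, 6.81) quantiles at 0.05 and 0.95.
Posterior mean ≈ 0.543, SD ≈ 0.282; a Normal approximation gives roughly [0.079, 1.008].
Exact: lower = 0.175; upper = 1.075.

[0.175, 1.075]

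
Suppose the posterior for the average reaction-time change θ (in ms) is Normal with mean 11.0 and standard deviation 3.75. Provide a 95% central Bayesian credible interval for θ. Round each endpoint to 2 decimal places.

[3.65, 18.35]

The posterior is symmetric, so the 95% equal-tailed interval is θ = 11.0 ± z·3.75 with z = 1.960.
Half-width: 1.960 × 3.75 = 7.35.
11.0 − 7.35 = 3.65; 11.0 + 7.35 = 18.35.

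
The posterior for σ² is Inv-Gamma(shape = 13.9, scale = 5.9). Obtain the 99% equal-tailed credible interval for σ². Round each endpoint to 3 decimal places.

Inverse-Gamma(13.9, 5.9) quantiles: F⁻¹(0.005) and F⁻¹(0.995).
Equivalently, 1/σ² ~ Gamma(13.9, rate = 5.9); invert its 0.995 and 0.005 quantiles.
Posterior mean ≈ 0.457, SD ≈ 0.133; a Normal approximation gives roughly [0.116, 0.799].
Exact: lower = 0.233; upper = 0.957.

[0.233, 0.957]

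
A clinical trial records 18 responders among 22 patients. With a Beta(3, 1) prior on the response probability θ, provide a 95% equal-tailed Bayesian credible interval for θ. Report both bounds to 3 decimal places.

[0.639, 0.932]

Posterior: Beta(3+18, 1+4) = Beta(21, 5).
Equal-tailed 95% interval: the 0.025 and 0.975 quantiles of Beta(21, 5).
Posterior mean ≈ 0.808, SD ≈ 0.076; a Normal approximation gives roughly [0.659, 0.956].
Exact: F⁻¹(0.025) = 0.639; F⁻¹(0.975) = 0.932.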